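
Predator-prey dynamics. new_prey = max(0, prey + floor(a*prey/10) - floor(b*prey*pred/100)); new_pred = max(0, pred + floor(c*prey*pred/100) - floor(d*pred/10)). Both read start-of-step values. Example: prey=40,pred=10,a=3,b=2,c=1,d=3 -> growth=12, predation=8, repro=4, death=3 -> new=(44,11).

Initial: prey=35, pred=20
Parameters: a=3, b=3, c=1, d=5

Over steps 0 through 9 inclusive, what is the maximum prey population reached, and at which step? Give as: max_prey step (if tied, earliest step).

Answer: 49 9

Derivation:
Step 1: prey: 35+10-21=24; pred: 20+7-10=17
Step 2: prey: 24+7-12=19; pred: 17+4-8=13
Step 3: prey: 19+5-7=17; pred: 13+2-6=9
Step 4: prey: 17+5-4=18; pred: 9+1-4=6
Step 5: prey: 18+5-3=20; pred: 6+1-3=4
Step 6: prey: 20+6-2=24; pred: 4+0-2=2
Step 7: prey: 24+7-1=30; pred: 2+0-1=1
Step 8: prey: 30+9-0=39; pred: 1+0-0=1
Step 9: prey: 39+11-1=49; pred: 1+0-0=1
Max prey = 49 at step 9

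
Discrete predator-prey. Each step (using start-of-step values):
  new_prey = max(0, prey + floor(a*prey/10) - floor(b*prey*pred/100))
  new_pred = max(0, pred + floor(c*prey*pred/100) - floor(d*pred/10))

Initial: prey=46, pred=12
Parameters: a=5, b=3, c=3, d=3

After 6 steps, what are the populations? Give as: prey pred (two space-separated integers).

Step 1: prey: 46+23-16=53; pred: 12+16-3=25
Step 2: prey: 53+26-39=40; pred: 25+39-7=57
Step 3: prey: 40+20-68=0; pred: 57+68-17=108
Step 4: prey: 0+0-0=0; pred: 108+0-32=76
Step 5: prey: 0+0-0=0; pred: 76+0-22=54
Step 6: prey: 0+0-0=0; pred: 54+0-16=38

Answer: 0 38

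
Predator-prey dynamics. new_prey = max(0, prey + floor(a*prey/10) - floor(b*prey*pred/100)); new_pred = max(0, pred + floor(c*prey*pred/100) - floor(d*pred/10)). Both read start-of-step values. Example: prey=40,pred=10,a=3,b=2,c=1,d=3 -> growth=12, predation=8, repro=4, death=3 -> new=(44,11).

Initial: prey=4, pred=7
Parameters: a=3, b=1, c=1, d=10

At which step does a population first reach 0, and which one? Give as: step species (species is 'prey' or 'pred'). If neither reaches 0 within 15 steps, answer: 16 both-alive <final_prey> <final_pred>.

Step 1: prey: 4+1-0=5; pred: 7+0-7=0
First extinction: pred at step 1

Answer: 1 pred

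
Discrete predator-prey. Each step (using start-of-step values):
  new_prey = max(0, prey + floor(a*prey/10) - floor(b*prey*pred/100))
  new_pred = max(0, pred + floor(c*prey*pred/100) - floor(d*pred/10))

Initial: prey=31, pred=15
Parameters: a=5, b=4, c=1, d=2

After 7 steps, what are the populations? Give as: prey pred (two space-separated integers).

Step 1: prey: 31+15-18=28; pred: 15+4-3=16
Step 2: prey: 28+14-17=25; pred: 16+4-3=17
Step 3: prey: 25+12-17=20; pred: 17+4-3=18
Step 4: prey: 20+10-14=16; pred: 18+3-3=18
Step 5: prey: 16+8-11=13; pred: 18+2-3=17
Step 6: prey: 13+6-8=11; pred: 17+2-3=16
Step 7: prey: 11+5-7=9; pred: 16+1-3=14

Answer: 9 14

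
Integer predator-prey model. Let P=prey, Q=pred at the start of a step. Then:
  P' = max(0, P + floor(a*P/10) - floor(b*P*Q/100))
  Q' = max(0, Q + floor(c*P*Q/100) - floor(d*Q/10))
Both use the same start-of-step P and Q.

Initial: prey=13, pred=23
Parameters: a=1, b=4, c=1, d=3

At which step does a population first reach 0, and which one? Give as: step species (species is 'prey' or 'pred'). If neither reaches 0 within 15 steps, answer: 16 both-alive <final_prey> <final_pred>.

Answer: 16 both-alive 1 3

Derivation:
Step 1: prey: 13+1-11=3; pred: 23+2-6=19
Step 2: prey: 3+0-2=1; pred: 19+0-5=14
Step 3: prey: 1+0-0=1; pred: 14+0-4=10
Step 4: prey: 1+0-0=1; pred: 10+0-3=7
Step 5: prey: 1+0-0=1; pred: 7+0-2=5
Step 6: prey: 1+0-0=1; pred: 5+0-1=4
Step 7: prey: 1+0-0=1; pred: 4+0-1=3
Step 8: prey: 1+0-0=1; pred: 3+0-0=3
Steps 9-15: state stable at prey=1, pred=3 (no change)
No extinction within 15 steps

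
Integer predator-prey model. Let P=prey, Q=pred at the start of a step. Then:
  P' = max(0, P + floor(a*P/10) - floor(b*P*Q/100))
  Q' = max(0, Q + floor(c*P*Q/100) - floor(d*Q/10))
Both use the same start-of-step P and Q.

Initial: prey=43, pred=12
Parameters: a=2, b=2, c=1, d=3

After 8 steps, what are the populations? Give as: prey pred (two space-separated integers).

Step 1: prey: 43+8-10=41; pred: 12+5-3=14
Step 2: prey: 41+8-11=38; pred: 14+5-4=15
Step 3: prey: 38+7-11=34; pred: 15+5-4=16
Step 4: prey: 34+6-10=30; pred: 16+5-4=17
Step 5: prey: 30+6-10=26; pred: 17+5-5=17
Step 6: prey: 26+5-8=23; pred: 17+4-5=16
Step 7: prey: 23+4-7=20; pred: 16+3-4=15
Step 8: prey: 20+4-6=18; pred: 15+3-4=14

Answer: 18 14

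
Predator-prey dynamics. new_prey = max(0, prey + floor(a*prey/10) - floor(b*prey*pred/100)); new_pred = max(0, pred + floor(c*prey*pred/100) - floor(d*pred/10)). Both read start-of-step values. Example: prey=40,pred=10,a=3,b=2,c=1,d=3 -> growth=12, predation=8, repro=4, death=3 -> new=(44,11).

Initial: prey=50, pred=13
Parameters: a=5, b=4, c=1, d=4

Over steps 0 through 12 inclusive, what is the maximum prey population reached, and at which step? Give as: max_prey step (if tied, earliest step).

Step 1: prey: 50+25-26=49; pred: 13+6-5=14
Step 2: prey: 49+24-27=46; pred: 14+6-5=15
Step 3: prey: 46+23-27=42; pred: 15+6-6=15
Step 4: prey: 42+21-25=38; pred: 15+6-6=15
Step 5: prey: 38+19-22=35; pred: 15+5-6=14
Step 6: prey: 35+17-19=33; pred: 14+4-5=13
Step 7: prey: 33+16-17=32; pred: 13+4-5=12
Step 8: prey: 32+16-15=33; pred: 12+3-4=11
Step 9: prey: 33+16-14=35; pred: 11+3-4=10
Step 10: prey: 35+17-14=38; pred: 10+3-4=9
Step 11: prey: 38+19-13=44; pred: 9+3-3=9
Step 12: prey: 44+22-15=51; pred: 9+3-3=9
Max prey = 51 at step 12

Answer: 51 12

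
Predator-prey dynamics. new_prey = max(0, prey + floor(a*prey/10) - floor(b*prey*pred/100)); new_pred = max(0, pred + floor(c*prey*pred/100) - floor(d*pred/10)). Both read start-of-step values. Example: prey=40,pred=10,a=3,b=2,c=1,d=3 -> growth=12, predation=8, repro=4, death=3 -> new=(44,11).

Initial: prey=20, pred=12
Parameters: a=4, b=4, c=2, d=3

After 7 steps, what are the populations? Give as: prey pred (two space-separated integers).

Answer: 8 11

Derivation:
Step 1: prey: 20+8-9=19; pred: 12+4-3=13
Step 2: prey: 19+7-9=17; pred: 13+4-3=14
Step 3: prey: 17+6-9=14; pred: 14+4-4=14
Step 4: prey: 14+5-7=12; pred: 14+3-4=13
Step 5: prey: 12+4-6=10; pred: 13+3-3=13
Step 6: prey: 10+4-5=9; pred: 13+2-3=12
Step 7: prey: 9+3-4=8; pred: 12+2-3=11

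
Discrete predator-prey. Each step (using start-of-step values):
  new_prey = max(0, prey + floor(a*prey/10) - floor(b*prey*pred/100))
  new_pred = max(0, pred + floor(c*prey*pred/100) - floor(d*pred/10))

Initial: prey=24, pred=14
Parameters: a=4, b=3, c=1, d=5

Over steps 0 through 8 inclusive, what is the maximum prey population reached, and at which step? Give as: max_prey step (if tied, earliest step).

Answer: 114 8

Derivation:
Step 1: prey: 24+9-10=23; pred: 14+3-7=10
Step 2: prey: 23+9-6=26; pred: 10+2-5=7
Step 3: prey: 26+10-5=31; pred: 7+1-3=5
Step 4: prey: 31+12-4=39; pred: 5+1-2=4
Step 5: prey: 39+15-4=50; pred: 4+1-2=3
Step 6: prey: 50+20-4=66; pred: 3+1-1=3
Step 7: prey: 66+26-5=87; pred: 3+1-1=3
Step 8: prey: 87+34-7=114; pred: 3+2-1=4
Max prey = 114 at step 8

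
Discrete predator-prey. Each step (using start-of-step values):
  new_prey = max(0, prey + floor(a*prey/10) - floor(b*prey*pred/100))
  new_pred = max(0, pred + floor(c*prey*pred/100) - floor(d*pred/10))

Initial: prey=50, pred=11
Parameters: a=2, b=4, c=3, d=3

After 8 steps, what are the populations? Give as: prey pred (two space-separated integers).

Step 1: prey: 50+10-22=38; pred: 11+16-3=24
Step 2: prey: 38+7-36=9; pred: 24+27-7=44
Step 3: prey: 9+1-15=0; pred: 44+11-13=42
Step 4: prey: 0+0-0=0; pred: 42+0-12=30
Step 5: prey: 0+0-0=0; pred: 30+0-9=21
Step 6: prey: 0+0-0=0; pred: 21+0-6=15
Step 7: prey: 0+0-0=0; pred: 15+0-4=11
Step 8: prey: 0+0-0=0; pred: 11+0-3=8

Answer: 0 8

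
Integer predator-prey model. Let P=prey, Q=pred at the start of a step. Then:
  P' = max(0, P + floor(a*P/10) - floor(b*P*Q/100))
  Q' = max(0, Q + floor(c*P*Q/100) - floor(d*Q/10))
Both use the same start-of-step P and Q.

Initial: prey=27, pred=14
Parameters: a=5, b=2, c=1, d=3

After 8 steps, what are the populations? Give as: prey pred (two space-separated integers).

Answer: 36 61

Derivation:
Step 1: prey: 27+13-7=33; pred: 14+3-4=13
Step 2: prey: 33+16-8=41; pred: 13+4-3=14
Step 3: prey: 41+20-11=50; pred: 14+5-4=15
Step 4: prey: 50+25-15=60; pred: 15+7-4=18
Step 5: prey: 60+30-21=69; pred: 18+10-5=23
Step 6: prey: 69+34-31=72; pred: 23+15-6=32
Step 7: prey: 72+36-46=62; pred: 32+23-9=46
Step 8: prey: 62+31-57=36; pred: 46+28-13=61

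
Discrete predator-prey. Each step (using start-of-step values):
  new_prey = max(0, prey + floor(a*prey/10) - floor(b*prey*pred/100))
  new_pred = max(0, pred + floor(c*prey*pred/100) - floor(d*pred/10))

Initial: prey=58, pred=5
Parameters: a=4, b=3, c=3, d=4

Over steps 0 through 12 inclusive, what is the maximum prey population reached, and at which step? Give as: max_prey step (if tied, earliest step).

Answer: 78 2

Derivation:
Step 1: prey: 58+23-8=73; pred: 5+8-2=11
Step 2: prey: 73+29-24=78; pred: 11+24-4=31
Step 3: prey: 78+31-72=37; pred: 31+72-12=91
Step 4: prey: 37+14-101=0; pred: 91+101-36=156
Step 5: prey: 0+0-0=0; pred: 156+0-62=94
Step 6: prey: 0+0-0=0; pred: 94+0-37=57
Step 7: prey: 0+0-0=0; pred: 57+0-22=35
Step 8: prey: 0+0-0=0; pred: 35+0-14=21
Step 9: prey: 0+0-0=0; pred: 21+0-8=13
Step 10: prey: 0+0-0=0; pred: 13+0-5=8
Step 11: prey: 0+0-0=0; pred: 8+0-3=5
Step 12: prey: 0+0-0=0; pred: 5+0-2=3
Max prey = 78 at step 2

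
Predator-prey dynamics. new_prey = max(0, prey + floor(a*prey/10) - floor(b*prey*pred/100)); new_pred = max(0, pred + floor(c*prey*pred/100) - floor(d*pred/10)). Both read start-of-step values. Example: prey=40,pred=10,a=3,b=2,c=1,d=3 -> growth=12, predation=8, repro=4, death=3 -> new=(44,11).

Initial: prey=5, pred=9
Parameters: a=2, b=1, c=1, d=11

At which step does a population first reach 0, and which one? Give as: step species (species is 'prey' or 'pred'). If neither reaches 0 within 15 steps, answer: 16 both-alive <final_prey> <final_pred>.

Step 1: prey: 5+1-0=6; pred: 9+0-9=0
First extinction: pred at step 1

Answer: 1 pred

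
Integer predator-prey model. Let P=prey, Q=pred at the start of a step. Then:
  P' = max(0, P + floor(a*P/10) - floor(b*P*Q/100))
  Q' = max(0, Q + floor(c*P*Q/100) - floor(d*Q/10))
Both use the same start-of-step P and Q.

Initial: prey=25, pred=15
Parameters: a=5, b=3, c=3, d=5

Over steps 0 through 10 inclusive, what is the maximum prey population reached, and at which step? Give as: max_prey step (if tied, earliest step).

Step 1: prey: 25+12-11=26; pred: 15+11-7=19
Step 2: prey: 26+13-14=25; pred: 19+14-9=24
Step 3: prey: 25+12-18=19; pred: 24+18-12=30
Step 4: prey: 19+9-17=11; pred: 30+17-15=32
Step 5: prey: 11+5-10=6; pred: 32+10-16=26
Step 6: prey: 6+3-4=5; pred: 26+4-13=17
Step 7: prey: 5+2-2=5; pred: 17+2-8=11
Step 8: prey: 5+2-1=6; pred: 11+1-5=7
Step 9: prey: 6+3-1=8; pred: 7+1-3=5
Step 10: prey: 8+4-1=11; pred: 5+1-2=4
Max prey = 26 at step 1

Answer: 26 1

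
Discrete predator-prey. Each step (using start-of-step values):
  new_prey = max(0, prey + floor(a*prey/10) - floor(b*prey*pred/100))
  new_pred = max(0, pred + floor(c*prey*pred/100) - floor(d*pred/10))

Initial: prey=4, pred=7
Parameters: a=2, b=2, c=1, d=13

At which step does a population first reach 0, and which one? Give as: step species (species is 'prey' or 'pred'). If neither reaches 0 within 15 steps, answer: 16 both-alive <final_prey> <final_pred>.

Step 1: prey: 4+0-0=4; pred: 7+0-9=0
First extinction: pred at step 1

Answer: 1 pred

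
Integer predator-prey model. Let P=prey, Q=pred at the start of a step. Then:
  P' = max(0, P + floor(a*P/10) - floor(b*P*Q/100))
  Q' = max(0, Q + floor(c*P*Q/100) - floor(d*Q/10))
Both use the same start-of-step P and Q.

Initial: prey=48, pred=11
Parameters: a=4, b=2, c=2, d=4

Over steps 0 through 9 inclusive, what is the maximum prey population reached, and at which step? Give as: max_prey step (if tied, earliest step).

Step 1: prey: 48+19-10=57; pred: 11+10-4=17
Step 2: prey: 57+22-19=60; pred: 17+19-6=30
Step 3: prey: 60+24-36=48; pred: 30+36-12=54
Step 4: prey: 48+19-51=16; pred: 54+51-21=84
Step 5: prey: 16+6-26=0; pred: 84+26-33=77
Step 6: prey: 0+0-0=0; pred: 77+0-30=47
Step 7: prey: 0+0-0=0; pred: 47+0-18=29
Step 8: prey: 0+0-0=0; pred: 29+0-11=18
Step 9: prey: 0+0-0=0; pred: 18+0-7=11
Max prey = 60 at step 2

Answer: 60 2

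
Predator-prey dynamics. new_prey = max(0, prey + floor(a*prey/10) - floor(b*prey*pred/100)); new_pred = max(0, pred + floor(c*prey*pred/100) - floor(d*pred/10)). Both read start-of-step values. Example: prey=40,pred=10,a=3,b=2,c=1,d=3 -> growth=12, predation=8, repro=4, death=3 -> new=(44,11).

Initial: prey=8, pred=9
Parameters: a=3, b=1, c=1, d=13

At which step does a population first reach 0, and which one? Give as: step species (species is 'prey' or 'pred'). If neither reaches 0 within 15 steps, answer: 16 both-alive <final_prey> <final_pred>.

Step 1: prey: 8+2-0=10; pred: 9+0-11=0
First extinction: pred at step 1

Answer: 1 pred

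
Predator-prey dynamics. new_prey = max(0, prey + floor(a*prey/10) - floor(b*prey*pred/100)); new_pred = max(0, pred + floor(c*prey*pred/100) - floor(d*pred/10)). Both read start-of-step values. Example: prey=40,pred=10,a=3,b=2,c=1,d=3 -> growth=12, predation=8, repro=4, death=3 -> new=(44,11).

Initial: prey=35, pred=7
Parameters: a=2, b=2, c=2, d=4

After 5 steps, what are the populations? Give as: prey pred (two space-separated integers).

Answer: 24 28

Derivation:
Step 1: prey: 35+7-4=38; pred: 7+4-2=9
Step 2: prey: 38+7-6=39; pred: 9+6-3=12
Step 3: prey: 39+7-9=37; pred: 12+9-4=17
Step 4: prey: 37+7-12=32; pred: 17+12-6=23
Step 5: prey: 32+6-14=24; pred: 23+14-9=28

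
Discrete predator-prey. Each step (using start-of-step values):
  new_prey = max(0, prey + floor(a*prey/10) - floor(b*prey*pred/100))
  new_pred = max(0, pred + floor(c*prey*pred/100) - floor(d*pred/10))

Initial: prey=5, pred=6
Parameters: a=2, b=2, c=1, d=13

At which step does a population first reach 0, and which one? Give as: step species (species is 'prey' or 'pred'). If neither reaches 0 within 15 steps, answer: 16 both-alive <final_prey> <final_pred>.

Step 1: prey: 5+1-0=6; pred: 6+0-7=0
First extinction: pred at step 1

Answer: 1 pred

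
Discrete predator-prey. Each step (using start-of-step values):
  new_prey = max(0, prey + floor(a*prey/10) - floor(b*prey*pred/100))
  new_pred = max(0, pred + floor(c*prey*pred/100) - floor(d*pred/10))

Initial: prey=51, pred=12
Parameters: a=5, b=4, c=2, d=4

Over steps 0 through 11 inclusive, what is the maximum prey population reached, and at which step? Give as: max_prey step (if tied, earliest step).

Answer: 52 1

Derivation:
Step 1: prey: 51+25-24=52; pred: 12+12-4=20
Step 2: prey: 52+26-41=37; pred: 20+20-8=32
Step 3: prey: 37+18-47=8; pred: 32+23-12=43
Step 4: prey: 8+4-13=0; pred: 43+6-17=32
Step 5: prey: 0+0-0=0; pred: 32+0-12=20
Step 6: prey: 0+0-0=0; pred: 20+0-8=12
Step 7: prey: 0+0-0=0; pred: 12+0-4=8
Step 8: prey: 0+0-0=0; pred: 8+0-3=5
Step 9: prey: 0+0-0=0; pred: 5+0-2=3
Step 10: prey: 0+0-0=0; pred: 3+0-1=2
Step 11: prey: 0+0-0=0; pred: 2+0-0=2
Max prey = 52 at step 1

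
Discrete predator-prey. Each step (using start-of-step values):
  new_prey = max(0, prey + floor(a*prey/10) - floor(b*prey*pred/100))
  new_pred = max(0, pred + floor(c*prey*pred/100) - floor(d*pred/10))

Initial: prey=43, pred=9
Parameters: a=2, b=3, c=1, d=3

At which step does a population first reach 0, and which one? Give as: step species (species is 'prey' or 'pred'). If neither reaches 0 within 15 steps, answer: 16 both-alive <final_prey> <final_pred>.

Step 1: prey: 43+8-11=40; pred: 9+3-2=10
Step 2: prey: 40+8-12=36; pred: 10+4-3=11
Step 3: prey: 36+7-11=32; pred: 11+3-3=11
Step 4: prey: 32+6-10=28; pred: 11+3-3=11
Step 5: prey: 28+5-9=24; pred: 11+3-3=11
Step 6: prey: 24+4-7=21; pred: 11+2-3=10
Step 7: prey: 21+4-6=19; pred: 10+2-3=9
Step 8: prey: 19+3-5=17; pred: 9+1-2=8
Step 9: prey: 17+3-4=16; pred: 8+1-2=7
Step 10: prey: 16+3-3=16; pred: 7+1-2=6
Step 11: prey: 16+3-2=17; pred: 6+0-1=5
Step 12: prey: 17+3-2=18; pred: 5+0-1=4
Step 13: prey: 18+3-2=19; pred: 4+0-1=3
Step 14: prey: 19+3-1=21; pred: 3+0-0=3
Step 15: prey: 21+4-1=24; pred: 3+0-0=3
No extinction within 15 steps

Answer: 16 both-alive 24 3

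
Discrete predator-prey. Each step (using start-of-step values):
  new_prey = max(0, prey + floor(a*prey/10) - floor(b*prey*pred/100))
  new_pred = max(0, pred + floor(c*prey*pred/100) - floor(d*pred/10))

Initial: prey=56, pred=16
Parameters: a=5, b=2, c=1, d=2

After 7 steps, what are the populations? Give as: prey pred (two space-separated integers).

Answer: 0 55

Derivation:
Step 1: prey: 56+28-17=67; pred: 16+8-3=21
Step 2: prey: 67+33-28=72; pred: 21+14-4=31
Step 3: prey: 72+36-44=64; pred: 31+22-6=47
Step 4: prey: 64+32-60=36; pred: 47+30-9=68
Step 5: prey: 36+18-48=6; pred: 68+24-13=79
Step 6: prey: 6+3-9=0; pred: 79+4-15=68
Step 7: prey: 0+0-0=0; pred: 68+0-13=55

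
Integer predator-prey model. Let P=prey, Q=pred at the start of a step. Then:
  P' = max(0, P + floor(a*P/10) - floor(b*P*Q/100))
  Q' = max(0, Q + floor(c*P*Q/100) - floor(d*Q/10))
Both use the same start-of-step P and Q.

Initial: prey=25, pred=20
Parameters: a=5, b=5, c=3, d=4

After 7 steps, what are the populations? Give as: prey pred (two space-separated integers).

Answer: 1 3

Derivation:
Step 1: prey: 25+12-25=12; pred: 20+15-8=27
Step 2: prey: 12+6-16=2; pred: 27+9-10=26
Step 3: prey: 2+1-2=1; pred: 26+1-10=17
Step 4: prey: 1+0-0=1; pred: 17+0-6=11
Step 5: prey: 1+0-0=1; pred: 11+0-4=7
Step 6: prey: 1+0-0=1; pred: 7+0-2=5
Step 7: prey: 1+0-0=1; pred: 5+0-2=3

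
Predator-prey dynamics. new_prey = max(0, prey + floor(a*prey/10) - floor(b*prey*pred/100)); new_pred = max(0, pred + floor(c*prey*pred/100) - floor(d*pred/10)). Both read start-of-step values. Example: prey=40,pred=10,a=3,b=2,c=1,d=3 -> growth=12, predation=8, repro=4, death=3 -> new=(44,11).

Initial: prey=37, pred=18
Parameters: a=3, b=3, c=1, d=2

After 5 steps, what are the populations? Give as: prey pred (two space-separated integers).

Answer: 5 18

Derivation:
Step 1: prey: 37+11-19=29; pred: 18+6-3=21
Step 2: prey: 29+8-18=19; pred: 21+6-4=23
Step 3: prey: 19+5-13=11; pred: 23+4-4=23
Step 4: prey: 11+3-7=7; pred: 23+2-4=21
Step 5: prey: 7+2-4=5; pred: 21+1-4=18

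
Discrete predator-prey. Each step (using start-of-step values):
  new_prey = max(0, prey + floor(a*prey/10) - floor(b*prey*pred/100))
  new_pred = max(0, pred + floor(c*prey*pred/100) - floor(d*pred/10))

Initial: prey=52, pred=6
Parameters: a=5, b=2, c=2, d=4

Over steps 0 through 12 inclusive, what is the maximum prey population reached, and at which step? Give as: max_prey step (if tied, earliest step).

Answer: 104 3

Derivation:
Step 1: prey: 52+26-6=72; pred: 6+6-2=10
Step 2: prey: 72+36-14=94; pred: 10+14-4=20
Step 3: prey: 94+47-37=104; pred: 20+37-8=49
Step 4: prey: 104+52-101=55; pred: 49+101-19=131
Step 5: prey: 55+27-144=0; pred: 131+144-52=223
Step 6: prey: 0+0-0=0; pred: 223+0-89=134
Step 7: prey: 0+0-0=0; pred: 134+0-53=81
Step 8: prey: 0+0-0=0; pred: 81+0-32=49
Step 9: prey: 0+0-0=0; pred: 49+0-19=30
Step 10: prey: 0+0-0=0; pred: 30+0-12=18
Step 11: prey: 0+0-0=0; pred: 18+0-7=11
Step 12: prey: 0+0-0=0; pred: 11+0-4=7
Max prey = 104 at step 3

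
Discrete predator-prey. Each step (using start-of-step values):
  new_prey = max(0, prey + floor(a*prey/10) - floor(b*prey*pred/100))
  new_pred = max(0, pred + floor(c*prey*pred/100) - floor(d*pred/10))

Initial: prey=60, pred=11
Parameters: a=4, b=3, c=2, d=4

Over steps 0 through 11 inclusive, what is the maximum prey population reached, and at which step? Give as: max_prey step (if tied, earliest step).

Answer: 65 1

Derivation:
Step 1: prey: 60+24-19=65; pred: 11+13-4=20
Step 2: prey: 65+26-39=52; pred: 20+26-8=38
Step 3: prey: 52+20-59=13; pred: 38+39-15=62
Step 4: prey: 13+5-24=0; pred: 62+16-24=54
Step 5: prey: 0+0-0=0; pred: 54+0-21=33
Step 6: prey: 0+0-0=0; pred: 33+0-13=20
Step 7: prey: 0+0-0=0; pred: 20+0-8=12
Step 8: prey: 0+0-0=0; pred: 12+0-4=8
Step 9: prey: 0+0-0=0; pred: 8+0-3=5
Step 10: prey: 0+0-0=0; pred: 5+0-2=3
Step 11: prey: 0+0-0=0; pred: 3+0-1=2
Max prey = 65 at step 1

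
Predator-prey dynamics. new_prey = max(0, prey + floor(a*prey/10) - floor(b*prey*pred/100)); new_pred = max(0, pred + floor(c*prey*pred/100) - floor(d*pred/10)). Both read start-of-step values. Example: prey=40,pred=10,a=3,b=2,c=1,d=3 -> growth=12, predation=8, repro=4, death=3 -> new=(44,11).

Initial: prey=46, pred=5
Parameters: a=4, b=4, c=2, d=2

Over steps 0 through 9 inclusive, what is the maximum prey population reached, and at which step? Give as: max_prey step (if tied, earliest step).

Step 1: prey: 46+18-9=55; pred: 5+4-1=8
Step 2: prey: 55+22-17=60; pred: 8+8-1=15
Step 3: prey: 60+24-36=48; pred: 15+18-3=30
Step 4: prey: 48+19-57=10; pred: 30+28-6=52
Step 5: prey: 10+4-20=0; pred: 52+10-10=52
Step 6: prey: 0+0-0=0; pred: 52+0-10=42
Step 7: prey: 0+0-0=0; pred: 42+0-8=34
Step 8: prey: 0+0-0=0; pred: 34+0-6=28
Step 9: prey: 0+0-0=0; pred: 28+0-5=23
Max prey = 60 at step 2

Answer: 60 2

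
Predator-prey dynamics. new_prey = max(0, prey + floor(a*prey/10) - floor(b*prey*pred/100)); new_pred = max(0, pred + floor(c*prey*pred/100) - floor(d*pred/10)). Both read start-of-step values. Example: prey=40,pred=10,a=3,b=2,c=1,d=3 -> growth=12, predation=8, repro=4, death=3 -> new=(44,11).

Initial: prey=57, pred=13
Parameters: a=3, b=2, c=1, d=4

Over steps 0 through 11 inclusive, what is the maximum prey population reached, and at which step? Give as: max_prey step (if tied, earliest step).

Step 1: prey: 57+17-14=60; pred: 13+7-5=15
Step 2: prey: 60+18-18=60; pred: 15+9-6=18
Step 3: prey: 60+18-21=57; pred: 18+10-7=21
Step 4: prey: 57+17-23=51; pred: 21+11-8=24
Step 5: prey: 51+15-24=42; pred: 24+12-9=27
Step 6: prey: 42+12-22=32; pred: 27+11-10=28
Step 7: prey: 32+9-17=24; pred: 28+8-11=25
Step 8: prey: 24+7-12=19; pred: 25+6-10=21
Step 9: prey: 19+5-7=17; pred: 21+3-8=16
Step 10: prey: 17+5-5=17; pred: 16+2-6=12
Step 11: prey: 17+5-4=18; pred: 12+2-4=10
Max prey = 60 at step 1

Answer: 60 1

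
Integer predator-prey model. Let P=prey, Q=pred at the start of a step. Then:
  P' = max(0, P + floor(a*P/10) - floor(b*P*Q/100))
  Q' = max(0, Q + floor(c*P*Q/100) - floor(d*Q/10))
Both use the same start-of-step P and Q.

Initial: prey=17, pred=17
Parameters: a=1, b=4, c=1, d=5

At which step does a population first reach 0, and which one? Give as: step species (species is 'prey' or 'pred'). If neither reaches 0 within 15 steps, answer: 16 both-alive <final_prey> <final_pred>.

Answer: 16 both-alive 4 1

Derivation:
Step 1: prey: 17+1-11=7; pred: 17+2-8=11
Step 2: prey: 7+0-3=4; pred: 11+0-5=6
Step 3: prey: 4+0-0=4; pred: 6+0-3=3
Step 4: prey: 4+0-0=4; pred: 3+0-1=2
Step 5: prey: 4+0-0=4; pred: 2+0-1=1
Step 6: prey: 4+0-0=4; pred: 1+0-0=1
Steps 7-15: state stable at prey=4, pred=1 (no change)
No extinction within 15 steps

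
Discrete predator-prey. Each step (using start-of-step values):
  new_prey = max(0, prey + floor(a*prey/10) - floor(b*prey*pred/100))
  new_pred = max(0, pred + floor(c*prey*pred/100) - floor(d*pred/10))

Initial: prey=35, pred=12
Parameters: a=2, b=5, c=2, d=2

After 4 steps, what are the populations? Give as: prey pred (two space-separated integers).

Step 1: prey: 35+7-21=21; pred: 12+8-2=18
Step 2: prey: 21+4-18=7; pred: 18+7-3=22
Step 3: prey: 7+1-7=1; pred: 22+3-4=21
Step 4: prey: 1+0-1=0; pred: 21+0-4=17

Answer: 0 17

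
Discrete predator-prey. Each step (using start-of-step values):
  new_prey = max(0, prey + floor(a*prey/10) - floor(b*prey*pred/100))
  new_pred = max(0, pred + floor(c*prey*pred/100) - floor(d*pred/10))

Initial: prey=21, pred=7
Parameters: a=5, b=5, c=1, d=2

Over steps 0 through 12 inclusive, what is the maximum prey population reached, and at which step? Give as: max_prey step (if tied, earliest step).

Answer: 42 5

Derivation:
Step 1: prey: 21+10-7=24; pred: 7+1-1=7
Step 2: prey: 24+12-8=28; pred: 7+1-1=7
Step 3: prey: 28+14-9=33; pred: 7+1-1=7
Step 4: prey: 33+16-11=38; pred: 7+2-1=8
Step 5: prey: 38+19-15=42; pred: 8+3-1=10
Step 6: prey: 42+21-21=42; pred: 10+4-2=12
Step 7: prey: 42+21-25=38; pred: 12+5-2=15
Step 8: prey: 38+19-28=29; pred: 15+5-3=17
Step 9: prey: 29+14-24=19; pred: 17+4-3=18
Step 10: prey: 19+9-17=11; pred: 18+3-3=18
Step 11: prey: 11+5-9=7; pred: 18+1-3=16
Step 12: prey: 7+3-5=5; pred: 16+1-3=14
Max prey = 42 at step 5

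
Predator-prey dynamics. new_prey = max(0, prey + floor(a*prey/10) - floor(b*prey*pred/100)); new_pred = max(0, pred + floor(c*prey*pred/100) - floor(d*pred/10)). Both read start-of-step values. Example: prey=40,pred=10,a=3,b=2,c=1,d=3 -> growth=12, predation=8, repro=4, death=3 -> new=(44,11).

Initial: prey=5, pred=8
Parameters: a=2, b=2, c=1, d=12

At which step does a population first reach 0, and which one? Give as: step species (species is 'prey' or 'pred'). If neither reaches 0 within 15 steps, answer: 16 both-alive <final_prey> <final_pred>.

Answer: 1 pred

Derivation:
Step 1: prey: 5+1-0=6; pred: 8+0-9=0
First extinction: pred at step 1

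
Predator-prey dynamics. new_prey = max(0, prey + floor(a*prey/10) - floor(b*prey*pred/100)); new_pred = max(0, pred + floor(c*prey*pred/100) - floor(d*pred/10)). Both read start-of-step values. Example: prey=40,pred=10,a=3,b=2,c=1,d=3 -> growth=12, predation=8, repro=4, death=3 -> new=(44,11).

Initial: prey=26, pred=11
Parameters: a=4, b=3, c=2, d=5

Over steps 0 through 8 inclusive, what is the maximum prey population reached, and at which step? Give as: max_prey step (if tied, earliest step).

Answer: 32 3

Derivation:
Step 1: prey: 26+10-8=28; pred: 11+5-5=11
Step 2: prey: 28+11-9=30; pred: 11+6-5=12
Step 3: prey: 30+12-10=32; pred: 12+7-6=13
Step 4: prey: 32+12-12=32; pred: 13+8-6=15
Step 5: prey: 32+12-14=30; pred: 15+9-7=17
Step 6: prey: 30+12-15=27; pred: 17+10-8=19
Step 7: prey: 27+10-15=22; pred: 19+10-9=20
Step 8: prey: 22+8-13=17; pred: 20+8-10=18
Max prey = 32 at step 3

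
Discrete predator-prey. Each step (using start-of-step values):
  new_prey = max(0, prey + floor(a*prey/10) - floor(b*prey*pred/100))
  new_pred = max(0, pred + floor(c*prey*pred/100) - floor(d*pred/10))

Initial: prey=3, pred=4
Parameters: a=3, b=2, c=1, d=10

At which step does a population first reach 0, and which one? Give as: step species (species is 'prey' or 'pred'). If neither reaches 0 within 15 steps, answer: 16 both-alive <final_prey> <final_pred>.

Step 1: prey: 3+0-0=3; pred: 4+0-4=0
First extinction: pred at step 1

Answer: 1 pred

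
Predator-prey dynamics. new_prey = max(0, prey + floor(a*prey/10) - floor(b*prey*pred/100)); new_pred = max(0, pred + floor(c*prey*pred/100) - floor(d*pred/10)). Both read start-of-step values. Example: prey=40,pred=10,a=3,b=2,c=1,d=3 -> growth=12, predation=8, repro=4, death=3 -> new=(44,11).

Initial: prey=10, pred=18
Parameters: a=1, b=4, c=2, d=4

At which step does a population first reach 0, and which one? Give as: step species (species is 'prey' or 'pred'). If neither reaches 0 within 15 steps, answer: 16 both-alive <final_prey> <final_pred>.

Step 1: prey: 10+1-7=4; pred: 18+3-7=14
Step 2: prey: 4+0-2=2; pred: 14+1-5=10
Step 3: prey: 2+0-0=2; pred: 10+0-4=6
Step 4: prey: 2+0-0=2; pred: 6+0-2=4
Step 5: prey: 2+0-0=2; pred: 4+0-1=3
Step 6: prey: 2+0-0=2; pred: 3+0-1=2
Step 7: prey: 2+0-0=2; pred: 2+0-0=2
Steps 8-15: state stable at prey=2, pred=2 (no change)
No extinction within 15 steps

Answer: 16 both-alive 2 2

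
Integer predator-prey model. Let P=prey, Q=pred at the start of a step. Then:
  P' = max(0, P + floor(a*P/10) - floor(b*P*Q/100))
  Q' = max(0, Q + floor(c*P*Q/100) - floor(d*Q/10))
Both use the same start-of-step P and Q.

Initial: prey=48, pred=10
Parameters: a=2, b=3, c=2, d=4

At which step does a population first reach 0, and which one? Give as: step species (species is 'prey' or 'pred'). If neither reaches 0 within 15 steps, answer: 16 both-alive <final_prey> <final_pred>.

Step 1: prey: 48+9-14=43; pred: 10+9-4=15
Step 2: prey: 43+8-19=32; pred: 15+12-6=21
Step 3: prey: 32+6-20=18; pred: 21+13-8=26
Step 4: prey: 18+3-14=7; pred: 26+9-10=25
Step 5: prey: 7+1-5=3; pred: 25+3-10=18
Step 6: prey: 3+0-1=2; pred: 18+1-7=12
Step 7: prey: 2+0-0=2; pred: 12+0-4=8
Step 8: prey: 2+0-0=2; pred: 8+0-3=5
Step 9: prey: 2+0-0=2; pred: 5+0-2=3
Step 10: prey: 2+0-0=2; pred: 3+0-1=2
Step 11: prey: 2+0-0=2; pred: 2+0-0=2
Steps 12-15: state stable at prey=2, pred=2 (no change)
No extinction within 15 steps

Answer: 16 both-alive 2 2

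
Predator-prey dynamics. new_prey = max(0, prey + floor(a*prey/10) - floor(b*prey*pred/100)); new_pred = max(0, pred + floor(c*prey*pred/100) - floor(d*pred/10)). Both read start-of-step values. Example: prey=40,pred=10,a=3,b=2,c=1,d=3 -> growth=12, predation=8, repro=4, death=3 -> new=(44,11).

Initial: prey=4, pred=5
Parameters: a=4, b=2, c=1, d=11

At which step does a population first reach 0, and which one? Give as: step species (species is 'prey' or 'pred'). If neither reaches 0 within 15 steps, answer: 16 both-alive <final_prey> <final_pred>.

Answer: 1 pred

Derivation:
Step 1: prey: 4+1-0=5; pred: 5+0-5=0
First extinction: pred at step 1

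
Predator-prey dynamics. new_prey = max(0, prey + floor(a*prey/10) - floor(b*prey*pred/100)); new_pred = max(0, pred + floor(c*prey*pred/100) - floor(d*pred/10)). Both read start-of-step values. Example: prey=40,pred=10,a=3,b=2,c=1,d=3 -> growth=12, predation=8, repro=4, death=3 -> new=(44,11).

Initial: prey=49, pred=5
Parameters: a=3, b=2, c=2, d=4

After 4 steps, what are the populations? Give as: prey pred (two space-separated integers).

Answer: 57 50

Derivation:
Step 1: prey: 49+14-4=59; pred: 5+4-2=7
Step 2: prey: 59+17-8=68; pred: 7+8-2=13
Step 3: prey: 68+20-17=71; pred: 13+17-5=25
Step 4: prey: 71+21-35=57; pred: 25+35-10=50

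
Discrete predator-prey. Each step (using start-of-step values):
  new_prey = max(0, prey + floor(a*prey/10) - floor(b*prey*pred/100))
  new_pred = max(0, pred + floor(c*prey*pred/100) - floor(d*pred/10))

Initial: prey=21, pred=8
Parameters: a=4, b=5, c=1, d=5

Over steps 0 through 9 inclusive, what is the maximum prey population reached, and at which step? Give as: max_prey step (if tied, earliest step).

Step 1: prey: 21+8-8=21; pred: 8+1-4=5
Step 2: prey: 21+8-5=24; pred: 5+1-2=4
Step 3: prey: 24+9-4=29; pred: 4+0-2=2
Step 4: prey: 29+11-2=38; pred: 2+0-1=1
Step 5: prey: 38+15-1=52; pred: 1+0-0=1
Step 6: prey: 52+20-2=70; pred: 1+0-0=1
Step 7: prey: 70+28-3=95; pred: 1+0-0=1
Step 8: prey: 95+38-4=129; pred: 1+0-0=1
Step 9: prey: 129+51-6=174; pred: 1+1-0=2
Max prey = 174 at step 9

Answer: 174 9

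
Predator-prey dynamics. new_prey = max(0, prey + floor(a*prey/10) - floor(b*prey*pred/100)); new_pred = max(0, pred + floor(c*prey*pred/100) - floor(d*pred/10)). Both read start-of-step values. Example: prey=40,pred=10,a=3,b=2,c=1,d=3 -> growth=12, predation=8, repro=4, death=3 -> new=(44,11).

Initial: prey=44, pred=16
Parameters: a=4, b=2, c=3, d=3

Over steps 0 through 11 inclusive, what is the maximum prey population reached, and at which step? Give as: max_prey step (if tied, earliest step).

Step 1: prey: 44+17-14=47; pred: 16+21-4=33
Step 2: prey: 47+18-31=34; pred: 33+46-9=70
Step 3: prey: 34+13-47=0; pred: 70+71-21=120
Step 4: prey: 0+0-0=0; pred: 120+0-36=84
Step 5: prey: 0+0-0=0; pred: 84+0-25=59
Step 6: prey: 0+0-0=0; pred: 59+0-17=42
Step 7: prey: 0+0-0=0; pred: 42+0-12=30
Step 8: prey: 0+0-0=0; pred: 30+0-9=21
Step 9: prey: 0+0-0=0; pred: 21+0-6=15
Step 10: prey: 0+0-0=0; pred: 15+0-4=11
Step 11: prey: 0+0-0=0; pred: 11+0-3=8
Max prey = 47 at step 1

Answer: 47 1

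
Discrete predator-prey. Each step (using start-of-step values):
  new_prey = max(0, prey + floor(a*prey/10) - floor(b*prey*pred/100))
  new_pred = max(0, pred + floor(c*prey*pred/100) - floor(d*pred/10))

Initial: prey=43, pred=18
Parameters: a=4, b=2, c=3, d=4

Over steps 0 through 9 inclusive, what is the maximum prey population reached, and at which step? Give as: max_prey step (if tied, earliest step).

Step 1: prey: 43+17-15=45; pred: 18+23-7=34
Step 2: prey: 45+18-30=33; pred: 34+45-13=66
Step 3: prey: 33+13-43=3; pred: 66+65-26=105
Step 4: prey: 3+1-6=0; pred: 105+9-42=72
Step 5: prey: 0+0-0=0; pred: 72+0-28=44
Step 6: prey: 0+0-0=0; pred: 44+0-17=27
Step 7: prey: 0+0-0=0; pred: 27+0-10=17
Step 8: prey: 0+0-0=0; pred: 17+0-6=11
Step 9: prey: 0+0-0=0; pred: 11+0-4=7
Max prey = 45 at step 1

Answer: 45 1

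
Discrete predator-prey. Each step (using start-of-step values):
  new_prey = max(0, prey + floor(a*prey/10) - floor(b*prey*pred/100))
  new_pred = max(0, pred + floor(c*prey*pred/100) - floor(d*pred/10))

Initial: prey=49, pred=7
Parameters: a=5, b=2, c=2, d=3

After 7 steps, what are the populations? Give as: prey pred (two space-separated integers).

Answer: 0 101

Derivation:
Step 1: prey: 49+24-6=67; pred: 7+6-2=11
Step 2: prey: 67+33-14=86; pred: 11+14-3=22
Step 3: prey: 86+43-37=92; pred: 22+37-6=53
Step 4: prey: 92+46-97=41; pred: 53+97-15=135
Step 5: prey: 41+20-110=0; pred: 135+110-40=205
Step 6: prey: 0+0-0=0; pred: 205+0-61=144
Step 7: prey: 0+0-0=0; pred: 144+0-43=101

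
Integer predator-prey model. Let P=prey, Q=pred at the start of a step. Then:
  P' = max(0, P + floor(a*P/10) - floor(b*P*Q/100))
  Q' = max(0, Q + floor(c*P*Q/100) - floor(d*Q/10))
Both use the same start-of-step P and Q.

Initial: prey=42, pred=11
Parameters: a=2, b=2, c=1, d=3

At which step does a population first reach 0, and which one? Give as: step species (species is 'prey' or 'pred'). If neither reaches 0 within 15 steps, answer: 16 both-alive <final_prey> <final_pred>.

Step 1: prey: 42+8-9=41; pred: 11+4-3=12
Step 2: prey: 41+8-9=40; pred: 12+4-3=13
Step 3: prey: 40+8-10=38; pred: 13+5-3=15
Step 4: prey: 38+7-11=34; pred: 15+5-4=16
Step 5: prey: 34+6-10=30; pred: 16+5-4=17
Step 6: prey: 30+6-10=26; pred: 17+5-5=17
Step 7: prey: 26+5-8=23; pred: 17+4-5=16
Step 8: prey: 23+4-7=20; pred: 16+3-4=15
Step 9: prey: 20+4-6=18; pred: 15+3-4=14
Step 10: prey: 18+3-5=16; pred: 14+2-4=12
Step 11: prey: 16+3-3=16; pred: 12+1-3=10
Step 12: prey: 16+3-3=16; pred: 10+1-3=8
Step 13: prey: 16+3-2=17; pred: 8+1-2=7
Step 14: prey: 17+3-2=18; pred: 7+1-2=6
Step 15: prey: 18+3-2=19; pred: 6+1-1=6
No extinction within 15 steps

Answer: 16 both-alive 19 6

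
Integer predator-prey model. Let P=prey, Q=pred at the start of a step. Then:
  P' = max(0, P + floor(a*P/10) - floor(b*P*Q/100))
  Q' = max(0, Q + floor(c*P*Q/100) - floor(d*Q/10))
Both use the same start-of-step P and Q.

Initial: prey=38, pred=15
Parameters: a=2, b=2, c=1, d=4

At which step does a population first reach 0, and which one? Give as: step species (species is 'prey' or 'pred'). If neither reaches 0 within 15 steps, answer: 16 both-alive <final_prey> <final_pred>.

Answer: 16 both-alive 64 5

Derivation:
Step 1: prey: 38+7-11=34; pred: 15+5-6=14
Step 2: prey: 34+6-9=31; pred: 14+4-5=13
Step 3: prey: 31+6-8=29; pred: 13+4-5=12
Step 4: prey: 29+5-6=28; pred: 12+3-4=11
Step 5: prey: 28+5-6=27; pred: 11+3-4=10
Step 6: prey: 27+5-5=27; pred: 10+2-4=8
Step 7: prey: 27+5-4=28; pred: 8+2-3=7
Step 8: prey: 28+5-3=30; pred: 7+1-2=6
Step 9: prey: 30+6-3=33; pred: 6+1-2=5
Step 10: prey: 33+6-3=36; pred: 5+1-2=4
Step 11: prey: 36+7-2=41; pred: 4+1-1=4
Step 12: prey: 41+8-3=46; pred: 4+1-1=4
Step 13: prey: 46+9-3=52; pred: 4+1-1=4
Step 14: prey: 52+10-4=58; pred: 4+2-1=5
Step 15: prey: 58+11-5=64; pred: 5+2-2=5
No extinction within 15 steps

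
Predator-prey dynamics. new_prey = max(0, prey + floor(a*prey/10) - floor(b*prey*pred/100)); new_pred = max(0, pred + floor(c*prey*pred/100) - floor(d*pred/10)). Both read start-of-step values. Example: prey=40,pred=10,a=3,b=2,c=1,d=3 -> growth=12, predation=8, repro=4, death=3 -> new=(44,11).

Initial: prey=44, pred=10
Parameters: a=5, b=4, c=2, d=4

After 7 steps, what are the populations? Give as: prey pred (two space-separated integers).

Answer: 0 11

Derivation:
Step 1: prey: 44+22-17=49; pred: 10+8-4=14
Step 2: prey: 49+24-27=46; pred: 14+13-5=22
Step 3: prey: 46+23-40=29; pred: 22+20-8=34
Step 4: prey: 29+14-39=4; pred: 34+19-13=40
Step 5: prey: 4+2-6=0; pred: 40+3-16=27
Step 6: prey: 0+0-0=0; pred: 27+0-10=17
Step 7: prey: 0+0-0=0; pred: 17+0-6=11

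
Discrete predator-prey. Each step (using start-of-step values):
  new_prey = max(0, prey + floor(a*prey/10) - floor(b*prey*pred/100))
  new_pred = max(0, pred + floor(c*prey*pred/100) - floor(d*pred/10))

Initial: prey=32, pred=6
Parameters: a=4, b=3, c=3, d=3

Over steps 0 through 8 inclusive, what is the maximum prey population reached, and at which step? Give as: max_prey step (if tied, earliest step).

Answer: 43 2

Derivation:
Step 1: prey: 32+12-5=39; pred: 6+5-1=10
Step 2: prey: 39+15-11=43; pred: 10+11-3=18
Step 3: prey: 43+17-23=37; pred: 18+23-5=36
Step 4: prey: 37+14-39=12; pred: 36+39-10=65
Step 5: prey: 12+4-23=0; pred: 65+23-19=69
Step 6: prey: 0+0-0=0; pred: 69+0-20=49
Step 7: prey: 0+0-0=0; pred: 49+0-14=35
Step 8: prey: 0+0-0=0; pred: 35+0-10=25
Max prey = 43 at step 2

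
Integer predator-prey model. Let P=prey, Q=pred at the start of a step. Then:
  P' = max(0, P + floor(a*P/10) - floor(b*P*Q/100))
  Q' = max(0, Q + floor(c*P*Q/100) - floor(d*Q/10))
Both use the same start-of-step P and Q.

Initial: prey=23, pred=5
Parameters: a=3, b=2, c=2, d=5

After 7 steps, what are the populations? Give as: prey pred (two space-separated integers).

Step 1: prey: 23+6-2=27; pred: 5+2-2=5
Step 2: prey: 27+8-2=33; pred: 5+2-2=5
Step 3: prey: 33+9-3=39; pred: 5+3-2=6
Step 4: prey: 39+11-4=46; pred: 6+4-3=7
Step 5: prey: 46+13-6=53; pred: 7+6-3=10
Step 6: prey: 53+15-10=58; pred: 10+10-5=15
Step 7: prey: 58+17-17=58; pred: 15+17-7=25

Answer: 58 25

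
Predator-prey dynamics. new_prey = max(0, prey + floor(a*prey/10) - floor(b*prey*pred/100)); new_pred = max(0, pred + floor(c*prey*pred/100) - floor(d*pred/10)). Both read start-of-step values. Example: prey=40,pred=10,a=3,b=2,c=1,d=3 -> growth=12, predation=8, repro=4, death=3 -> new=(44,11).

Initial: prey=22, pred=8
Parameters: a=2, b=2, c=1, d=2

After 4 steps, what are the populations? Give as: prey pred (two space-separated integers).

Step 1: prey: 22+4-3=23; pred: 8+1-1=8
Step 2: prey: 23+4-3=24; pred: 8+1-1=8
Step 3: prey: 24+4-3=25; pred: 8+1-1=8
Step 4: prey: 25+5-4=26; pred: 8+2-1=9

Answer: 26 9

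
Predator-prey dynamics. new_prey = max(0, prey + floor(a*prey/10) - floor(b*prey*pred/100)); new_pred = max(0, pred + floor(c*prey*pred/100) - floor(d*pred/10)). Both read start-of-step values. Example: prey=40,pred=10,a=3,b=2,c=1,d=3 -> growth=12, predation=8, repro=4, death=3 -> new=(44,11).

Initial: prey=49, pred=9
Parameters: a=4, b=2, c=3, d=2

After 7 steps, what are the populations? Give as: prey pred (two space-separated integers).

Step 1: prey: 49+19-8=60; pred: 9+13-1=21
Step 2: prey: 60+24-25=59; pred: 21+37-4=54
Step 3: prey: 59+23-63=19; pred: 54+95-10=139
Step 4: prey: 19+7-52=0; pred: 139+79-27=191
Step 5: prey: 0+0-0=0; pred: 191+0-38=153
Step 6: prey: 0+0-0=0; pred: 153+0-30=123
Step 7: prey: 0+0-0=0; pred: 123+0-24=99

Answer: 0 99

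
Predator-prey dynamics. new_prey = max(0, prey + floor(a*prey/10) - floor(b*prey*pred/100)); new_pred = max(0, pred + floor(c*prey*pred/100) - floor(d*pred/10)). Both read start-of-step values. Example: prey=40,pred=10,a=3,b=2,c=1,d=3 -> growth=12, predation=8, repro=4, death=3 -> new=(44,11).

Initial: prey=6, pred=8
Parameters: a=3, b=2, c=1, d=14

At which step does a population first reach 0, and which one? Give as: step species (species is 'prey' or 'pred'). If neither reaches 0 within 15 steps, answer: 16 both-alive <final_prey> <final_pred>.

Step 1: prey: 6+1-0=7; pred: 8+0-11=0
First extinction: pred at step 1

Answer: 1 pred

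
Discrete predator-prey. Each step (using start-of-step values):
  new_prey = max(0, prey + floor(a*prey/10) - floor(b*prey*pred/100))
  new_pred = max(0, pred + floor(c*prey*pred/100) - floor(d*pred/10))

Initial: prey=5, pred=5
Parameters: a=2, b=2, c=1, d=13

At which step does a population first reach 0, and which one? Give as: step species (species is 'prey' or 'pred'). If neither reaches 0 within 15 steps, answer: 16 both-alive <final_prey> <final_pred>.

Step 1: prey: 5+1-0=6; pred: 5+0-6=0
First extinction: pred at step 1

Answer: 1 pred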